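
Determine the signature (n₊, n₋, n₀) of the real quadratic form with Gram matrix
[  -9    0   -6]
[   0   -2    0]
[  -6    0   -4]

step 0: pivot -9 → sign −
step 1: pivot -2 → sign −
step 2: row/col 2 already zero → sign 0
signature = (0, 2, 1)

Answer: (0, 2, 1)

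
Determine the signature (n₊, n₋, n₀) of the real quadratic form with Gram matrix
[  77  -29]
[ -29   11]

Answer: (2, 0, 0)

Derivation:
step 0: pivot 77 → sign +
step 1: pivot 6/77 → sign +
signature = (2, 0, 0)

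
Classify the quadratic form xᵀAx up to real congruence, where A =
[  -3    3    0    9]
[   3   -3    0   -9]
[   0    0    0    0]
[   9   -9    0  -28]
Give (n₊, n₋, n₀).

Answer: (0, 2, 2)

Derivation:
step 0: pivot -3 → sign −
step 1: pivot -1 → sign −
step 2: row/col 2 already zero → sign 0
step 3: row/col 3 already zero → sign 0
signature = (0, 2, 2)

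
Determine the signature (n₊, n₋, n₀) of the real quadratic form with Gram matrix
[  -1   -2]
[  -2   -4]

Answer: (0, 1, 1)

Derivation:
step 0: pivot -1 → sign −
step 1: row/col 1 already zero → sign 0
signature = (0, 1, 1)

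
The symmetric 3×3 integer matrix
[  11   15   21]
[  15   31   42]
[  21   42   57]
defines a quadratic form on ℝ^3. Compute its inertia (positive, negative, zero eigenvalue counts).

step 0: pivot 11 → sign +
step 1: pivot 116/11 → sign +
step 2: pivot -3/116 → sign −
signature = (2, 1, 0)

Answer: (2, 1, 0)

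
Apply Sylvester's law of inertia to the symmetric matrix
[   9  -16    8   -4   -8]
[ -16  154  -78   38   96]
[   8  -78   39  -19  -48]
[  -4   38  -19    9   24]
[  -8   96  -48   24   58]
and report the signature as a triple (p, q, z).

step 0: pivot 9 → sign +
step 1: pivot 1130/9 → sign +
step 2: pivot -287/565 → sign −
step 3: pivot -74/287 → sign −
step 4: pivot 2/37 → sign +
signature = (3, 2, 0)

Answer: (3, 2, 0)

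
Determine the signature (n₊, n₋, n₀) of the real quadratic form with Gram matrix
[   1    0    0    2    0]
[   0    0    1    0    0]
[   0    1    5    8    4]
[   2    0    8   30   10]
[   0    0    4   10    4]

Answer: (4, 1, 0)

Derivation:
step 0: pivot 1 → sign +
step 1: pivot 5 → sign +
step 2: pivot -1/5 → sign −
step 3: pivot 26 → sign +
step 4: pivot 2/13 → sign +
signature = (4, 1, 0)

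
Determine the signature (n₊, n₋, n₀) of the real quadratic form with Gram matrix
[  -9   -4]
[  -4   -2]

step 0: pivot -9 → sign −
step 1: pivot -2/9 → sign −
signature = (0, 2, 0)

Answer: (0, 2, 0)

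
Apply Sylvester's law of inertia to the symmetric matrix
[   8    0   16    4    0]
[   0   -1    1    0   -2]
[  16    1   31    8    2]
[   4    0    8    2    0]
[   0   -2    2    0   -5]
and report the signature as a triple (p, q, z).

Answer: (1, 2, 2)

Derivation:
step 0: pivot 8 → sign +
step 1: pivot -1 → sign −
step 2: pivot -1 → sign −
step 3: row/col 3 already zero → sign 0
step 4: row/col 4 already zero → sign 0
signature = (1, 2, 2)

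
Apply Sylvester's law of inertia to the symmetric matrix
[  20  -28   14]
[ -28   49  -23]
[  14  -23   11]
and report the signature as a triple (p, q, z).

Answer: (3, 0, 0)

Derivation:
step 0: pivot 20 → sign +
step 1: pivot 49/5 → sign +
step 2: pivot 1/49 → sign +
signature = (3, 0, 0)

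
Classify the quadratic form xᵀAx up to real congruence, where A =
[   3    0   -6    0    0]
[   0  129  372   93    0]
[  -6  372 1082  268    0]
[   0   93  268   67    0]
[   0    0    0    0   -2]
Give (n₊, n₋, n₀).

Answer: (2, 3, 0)

Derivation:
step 0: pivot 3 → sign +
step 1: pivot 129 → sign +
step 2: pivot -118/43 → sign −
step 3: pivot -2/59 → sign −
step 4: pivot -2 → sign −
signature = (2, 3, 0)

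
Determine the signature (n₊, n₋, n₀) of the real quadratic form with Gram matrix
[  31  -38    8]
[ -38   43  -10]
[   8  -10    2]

Answer: (1, 2, 0)

Derivation:
step 0: pivot 31 → sign +
step 1: pivot -111/31 → sign −
step 2: pivot -2/37 → sign −
signature = (1, 2, 0)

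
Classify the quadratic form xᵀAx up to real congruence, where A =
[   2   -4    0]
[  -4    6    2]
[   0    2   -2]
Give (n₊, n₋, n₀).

Answer: (1, 1, 1)

Derivation:
step 0: pivot 2 → sign +
step 1: pivot -2 → sign −
step 2: row/col 2 already zero → sign 0
signature = (1, 1, 1)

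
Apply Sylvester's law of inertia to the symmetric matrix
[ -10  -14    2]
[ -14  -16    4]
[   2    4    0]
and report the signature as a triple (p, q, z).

step 0: pivot -10 → sign −
step 1: pivot 18/5 → sign +
step 2: row/col 2 already zero → sign 0
signature = (1, 1, 1)

Answer: (1, 1, 1)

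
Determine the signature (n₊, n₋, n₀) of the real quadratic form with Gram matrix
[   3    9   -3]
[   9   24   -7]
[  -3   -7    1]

step 0: pivot 3 → sign +
step 1: pivot -3 → sign −
step 2: pivot -2/3 → sign −
signature = (1, 2, 0)

Answer: (1, 2, 0)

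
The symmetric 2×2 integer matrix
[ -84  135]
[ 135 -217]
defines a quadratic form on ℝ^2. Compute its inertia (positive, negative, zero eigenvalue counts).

step 0: pivot -84 → sign −
step 1: pivot -1/28 → sign −
signature = (0, 2, 0)

Answer: (0, 2, 0)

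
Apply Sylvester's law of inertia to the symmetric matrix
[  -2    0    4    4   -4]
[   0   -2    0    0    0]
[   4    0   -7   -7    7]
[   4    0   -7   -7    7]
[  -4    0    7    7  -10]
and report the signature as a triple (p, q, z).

step 0: pivot -2 → sign −
step 1: pivot -2 → sign −
step 2: pivot 1 → sign +
step 3: pivot -3 → sign −
step 4: row/col 4 already zero → sign 0
signature = (1, 3, 1)

Answer: (1, 3, 1)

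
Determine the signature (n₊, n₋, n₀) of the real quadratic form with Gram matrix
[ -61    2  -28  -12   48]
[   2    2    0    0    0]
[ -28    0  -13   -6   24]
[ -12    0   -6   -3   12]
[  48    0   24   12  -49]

Answer: (2, 3, 0)

Derivation:
step 0: pivot -61 → sign −
step 1: pivot 126/61 → sign +
step 2: pivot -5/9 → sign −
step 3: pivot 3/35 → sign +
step 4: pivot -1 → sign −
signature = (2, 3, 0)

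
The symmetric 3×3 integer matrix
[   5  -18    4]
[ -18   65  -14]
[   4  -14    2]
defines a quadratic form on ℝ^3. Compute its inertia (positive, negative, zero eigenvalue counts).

Answer: (2, 1, 0)

Derivation:
step 0: pivot 5 → sign +
step 1: pivot 1/5 → sign +
step 2: pivot -2 → sign −
signature = (2, 1, 0)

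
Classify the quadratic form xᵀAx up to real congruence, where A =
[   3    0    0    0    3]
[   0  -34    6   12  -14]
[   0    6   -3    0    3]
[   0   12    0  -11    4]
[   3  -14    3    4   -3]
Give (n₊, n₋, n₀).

Answer: (1, 4, 0)

Derivation:
step 0: pivot 3 → sign +
step 1: pivot -34 → sign −
step 2: pivot -33/17 → sign −
step 3: pivot -49/11 → sign −
step 4: pivot -3/49 → sign −
signature = (1, 4, 0)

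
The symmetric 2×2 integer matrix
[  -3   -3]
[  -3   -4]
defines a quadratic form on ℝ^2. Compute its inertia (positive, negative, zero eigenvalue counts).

Answer: (0, 2, 0)

Derivation:
step 0: pivot -3 → sign −
step 1: pivot -1 → sign −
signature = (0, 2, 0)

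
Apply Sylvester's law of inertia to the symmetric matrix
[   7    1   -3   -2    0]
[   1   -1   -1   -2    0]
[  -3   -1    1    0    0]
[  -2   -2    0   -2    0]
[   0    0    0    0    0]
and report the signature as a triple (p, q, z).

step 0: pivot 7 → sign +
step 1: pivot -8/7 → sign −
step 2: row/col 2 already zero → sign 0
step 3: row/col 3 already zero → sign 0
step 4: row/col 4 already zero → sign 0
signature = (1, 1, 3)

Answer: (1, 1, 3)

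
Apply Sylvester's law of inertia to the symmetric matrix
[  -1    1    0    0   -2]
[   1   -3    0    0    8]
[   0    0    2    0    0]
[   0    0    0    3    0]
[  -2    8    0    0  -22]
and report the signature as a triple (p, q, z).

Answer: (2, 2, 1)

Derivation:
step 0: pivot -1 → sign −
step 1: pivot -2 → sign −
step 2: pivot 2 → sign +
step 3: pivot 3 → sign +
step 4: row/col 4 already zero → sign 0
signature = (2, 2, 1)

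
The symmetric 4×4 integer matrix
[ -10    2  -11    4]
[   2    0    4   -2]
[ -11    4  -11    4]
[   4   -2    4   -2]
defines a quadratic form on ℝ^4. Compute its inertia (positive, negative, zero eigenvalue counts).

step 0: pivot -10 → sign −
step 1: pivot 2/5 → sign +
step 2: pivot -7 → sign −
step 3: pivot -3/7 → sign −
signature = (1, 3, 0)

Answer: (1, 3, 0)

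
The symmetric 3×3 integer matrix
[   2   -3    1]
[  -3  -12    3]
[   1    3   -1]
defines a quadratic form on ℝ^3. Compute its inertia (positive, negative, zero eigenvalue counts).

step 0: pivot 2 → sign +
step 1: pivot -33/2 → sign −
step 2: pivot -3/11 → sign −
signature = (1, 2, 0)

Answer: (1, 2, 0)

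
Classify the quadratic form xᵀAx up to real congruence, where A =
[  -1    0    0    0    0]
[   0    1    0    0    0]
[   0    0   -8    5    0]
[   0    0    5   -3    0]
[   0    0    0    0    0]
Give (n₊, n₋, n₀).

Answer: (2, 2, 1)

Derivation:
step 0: pivot -1 → sign −
step 1: pivot 1 → sign +
step 2: pivot -8 → sign −
step 3: pivot 1/8 → sign +
step 4: row/col 4 already zero → sign 0
signature = (2, 2, 1)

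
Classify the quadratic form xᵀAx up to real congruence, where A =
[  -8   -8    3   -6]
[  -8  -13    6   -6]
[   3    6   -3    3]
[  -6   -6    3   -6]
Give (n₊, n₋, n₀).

Answer: (1, 3, 0)

Derivation:
step 0: pivot -8 → sign −
step 1: pivot -5 → sign −
step 2: pivot -3/40 → sign −
step 3: pivot 6 → sign +
signature = (1, 3, 0)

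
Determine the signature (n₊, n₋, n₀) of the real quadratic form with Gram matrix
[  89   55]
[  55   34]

step 0: pivot 89 → sign +
step 1: pivot 1/89 → sign +
signature = (2, 0, 0)

Answer: (2, 0, 0)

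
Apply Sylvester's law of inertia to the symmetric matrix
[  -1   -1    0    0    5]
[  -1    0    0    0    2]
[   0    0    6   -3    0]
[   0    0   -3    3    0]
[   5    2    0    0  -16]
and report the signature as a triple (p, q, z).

step 0: pivot -1 → sign −
step 1: pivot 1 → sign +
step 2: pivot 6 → sign +
step 3: pivot 3/2 → sign +
step 4: row/col 4 already zero → sign 0
signature = (3, 1, 1)

Answer: (3, 1, 1)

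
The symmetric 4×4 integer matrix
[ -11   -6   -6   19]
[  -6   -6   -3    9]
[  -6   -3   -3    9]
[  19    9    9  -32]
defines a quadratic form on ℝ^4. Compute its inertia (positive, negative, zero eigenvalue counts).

step 0: pivot -11 → sign −
step 1: pivot -30/11 → sign −
step 2: pivot 3/10 → sign +
step 3: pivot -6 → sign −
signature = (1, 3, 0)

Answer: (1, 3, 0)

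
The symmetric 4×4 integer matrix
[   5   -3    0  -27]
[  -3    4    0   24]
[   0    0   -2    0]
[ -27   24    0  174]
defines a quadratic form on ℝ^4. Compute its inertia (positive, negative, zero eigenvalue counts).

step 0: pivot 5 → sign +
step 1: pivot 11/5 → sign +
step 2: pivot -2 → sign −
step 3: pivot 6/11 → sign +
signature = (3, 1, 0)

Answer: (3, 1, 0)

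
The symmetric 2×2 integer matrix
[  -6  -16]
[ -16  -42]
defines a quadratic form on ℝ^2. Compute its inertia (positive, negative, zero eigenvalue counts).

Answer: (1, 1, 0)

Derivation:
step 0: pivot -6 → sign −
step 1: pivot 2/3 → sign +
signature = (1, 1, 0)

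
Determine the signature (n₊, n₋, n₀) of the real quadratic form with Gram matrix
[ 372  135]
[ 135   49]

Answer: (2, 0, 0)

Derivation:
step 0: pivot 372 → sign +
step 1: pivot 1/124 → sign +
signature = (2, 0, 0)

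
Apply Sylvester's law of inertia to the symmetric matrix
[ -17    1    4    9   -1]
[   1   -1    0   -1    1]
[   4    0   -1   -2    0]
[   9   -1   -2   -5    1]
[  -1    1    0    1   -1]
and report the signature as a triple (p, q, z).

Answer: (0, 2, 3)

Derivation:
step 0: pivot -17 → sign −
step 1: pivot -16/17 → sign −
step 2: row/col 2 already zero → sign 0
step 3: row/col 3 already zero → sign 0
step 4: row/col 4 already zero → sign 0
signature = (0, 2, 3)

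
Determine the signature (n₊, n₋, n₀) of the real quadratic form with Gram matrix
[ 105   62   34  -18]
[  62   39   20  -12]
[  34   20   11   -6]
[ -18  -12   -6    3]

step 0: pivot 105 → sign +
step 1: pivot 251/105 → sign +
step 2: pivot -3/251 → sign −
step 3: pivot 3 → sign +
signature = (3, 1, 0)

Answer: (3, 1, 0)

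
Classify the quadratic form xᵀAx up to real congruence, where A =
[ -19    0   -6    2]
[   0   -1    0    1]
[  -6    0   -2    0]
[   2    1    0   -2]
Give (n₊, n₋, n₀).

Answer: (1, 3, 0)

Derivation:
step 0: pivot -19 → sign −
step 1: pivot -1 → sign −
step 2: pivot -2/19 → sign −
step 3: pivot 3 → sign +
signature = (1, 3, 0)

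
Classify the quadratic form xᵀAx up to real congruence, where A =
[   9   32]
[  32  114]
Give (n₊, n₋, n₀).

Answer: (2, 0, 0)

Derivation:
step 0: pivot 9 → sign +
step 1: pivot 2/9 → sign +
signature = (2, 0, 0)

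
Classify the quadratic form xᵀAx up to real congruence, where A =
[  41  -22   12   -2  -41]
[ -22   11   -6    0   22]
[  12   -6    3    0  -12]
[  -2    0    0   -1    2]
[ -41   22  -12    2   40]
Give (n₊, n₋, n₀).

Answer: (2, 3, 0)

Derivation:
step 0: pivot 41 → sign +
step 1: pivot -33/41 → sign −
step 2: pivot -3/11 → sign −
step 3: pivot 1/3 → sign +
step 4: pivot -1 → sign −
signature = (2, 3, 0)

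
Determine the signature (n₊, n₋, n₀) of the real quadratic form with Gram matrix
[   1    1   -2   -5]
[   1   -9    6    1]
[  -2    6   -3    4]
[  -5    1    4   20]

step 0: pivot 1 → sign +
step 1: pivot -10 → sign −
step 2: pivot -3/5 → sign −
step 3: pivot 1 → sign +
signature = (2, 2, 0)

Answer: (2, 2, 0)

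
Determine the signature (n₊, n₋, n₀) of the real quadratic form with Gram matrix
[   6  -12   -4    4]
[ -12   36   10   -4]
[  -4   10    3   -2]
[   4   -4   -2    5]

Answer: (3, 0, 1)

Derivation:
step 0: pivot 6 → sign +
step 1: pivot 12 → sign +
step 2: pivot 1 → sign +
step 3: row/col 3 already zero → sign 0
signature = (3, 0, 1)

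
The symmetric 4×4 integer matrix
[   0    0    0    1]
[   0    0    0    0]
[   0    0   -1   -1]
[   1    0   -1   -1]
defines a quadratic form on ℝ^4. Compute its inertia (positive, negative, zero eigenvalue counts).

Answer: (1, 2, 1)

Derivation:
step 0: pivot -1 → sign −
step 1: row/col 1 already zero → sign 0
step 2: pivot 2 → sign +
step 3: pivot -1/2 → sign −
signature = (1, 2, 1)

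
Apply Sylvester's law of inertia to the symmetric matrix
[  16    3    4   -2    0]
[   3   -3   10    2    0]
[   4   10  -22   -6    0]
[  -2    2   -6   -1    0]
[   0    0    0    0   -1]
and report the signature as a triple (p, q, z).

Answer: (2, 3, 0)

Derivation:
step 0: pivot 16 → sign +
step 1: pivot -57/16 → sign −
step 2: pivot 58/57 → sign +
step 3: pivot -3/29 → sign −
step 4: pivot -1 → sign −
signature = (2, 3, 0)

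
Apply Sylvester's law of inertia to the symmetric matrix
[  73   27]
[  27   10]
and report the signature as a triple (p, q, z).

Answer: (2, 0, 0)

Derivation:
step 0: pivot 73 → sign +
step 1: pivot 1/73 → sign +
signature = (2, 0, 0)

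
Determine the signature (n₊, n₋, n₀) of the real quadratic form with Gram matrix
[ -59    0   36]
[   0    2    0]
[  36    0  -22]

Answer: (1, 2, 0)

Derivation:
step 0: pivot -59 → sign −
step 1: pivot 2 → sign +
step 2: pivot -2/59 → sign −
signature = (1, 2, 0)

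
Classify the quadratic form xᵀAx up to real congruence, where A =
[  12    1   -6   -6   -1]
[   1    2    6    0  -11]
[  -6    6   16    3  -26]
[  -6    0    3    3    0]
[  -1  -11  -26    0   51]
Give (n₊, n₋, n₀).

step 0: pivot 12 → sign +
step 1: pivot 23/12 → sign +
step 2: pivot -208/23 → sign −
step 3: pivot 3/16 → sign +
step 4: pivot 3/13 → sign +
signature = (4, 1, 0)

Answer: (4, 1, 0)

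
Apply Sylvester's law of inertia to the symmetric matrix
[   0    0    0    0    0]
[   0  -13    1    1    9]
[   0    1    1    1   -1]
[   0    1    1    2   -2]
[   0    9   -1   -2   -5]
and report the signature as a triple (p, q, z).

Answer: (3, 1, 1)

Derivation:
step 0: pivot -13 → sign −
step 1: pivot 14/13 → sign +
step 2: pivot 1 → sign +
step 3: pivot 1/7 → sign +
step 4: row/col 4 already zero → sign 0
signature = (3, 1, 1)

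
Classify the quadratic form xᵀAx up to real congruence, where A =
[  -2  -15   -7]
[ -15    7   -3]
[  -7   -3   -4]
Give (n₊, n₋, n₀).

step 0: pivot -2 → sign −
step 1: pivot 239/2 → sign +
step 2: pivot -1/239 → sign −
signature = (1, 2, 0)

Answer: (1, 2, 0)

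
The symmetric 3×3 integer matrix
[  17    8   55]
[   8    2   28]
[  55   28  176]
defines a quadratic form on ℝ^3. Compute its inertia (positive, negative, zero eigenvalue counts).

Answer: (2, 1, 0)

Derivation:
step 0: pivot 17 → sign +
step 1: pivot -30/17 → sign −
step 2: pivot 3/5 → sign +
signature = (2, 1, 0)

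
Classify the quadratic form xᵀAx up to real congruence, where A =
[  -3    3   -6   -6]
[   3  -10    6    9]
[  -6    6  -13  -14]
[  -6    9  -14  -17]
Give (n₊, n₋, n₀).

step 0: pivot -3 → sign −
step 1: pivot -7 → sign −
step 2: pivot -1 → sign −
step 3: pivot 2/7 → sign +
signature = (1, 3, 0)

Answer: (1, 3, 0)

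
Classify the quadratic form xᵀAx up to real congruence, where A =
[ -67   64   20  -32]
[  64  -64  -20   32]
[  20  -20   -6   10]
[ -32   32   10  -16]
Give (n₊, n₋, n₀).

step 0: pivot -67 → sign −
step 1: pivot -192/67 → sign −
step 2: pivot 1/4 → sign +
step 3: row/col 3 already zero → sign 0
signature = (1, 2, 1)

Answer: (1, 2, 1)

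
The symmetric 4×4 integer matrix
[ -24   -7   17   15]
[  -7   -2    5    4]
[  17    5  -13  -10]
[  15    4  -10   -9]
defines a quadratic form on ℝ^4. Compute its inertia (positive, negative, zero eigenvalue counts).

Answer: (1, 3, 0)

Derivation:
step 0: pivot -24 → sign −
step 1: pivot 1/24 → sign +
step 2: pivot -1 → sign −
step 3: pivot -2 → sign −
signature = (1, 3, 0)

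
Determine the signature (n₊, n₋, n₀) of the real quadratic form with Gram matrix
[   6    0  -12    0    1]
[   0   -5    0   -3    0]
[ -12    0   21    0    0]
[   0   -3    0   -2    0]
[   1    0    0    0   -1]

Answer: (2, 3, 0)

Derivation:
step 0: pivot 6 → sign +
step 1: pivot -5 → sign −
step 2: pivot -3 → sign −
step 3: pivot -1/5 → sign −
step 4: pivot 1/6 → sign +
signature = (2, 3, 0)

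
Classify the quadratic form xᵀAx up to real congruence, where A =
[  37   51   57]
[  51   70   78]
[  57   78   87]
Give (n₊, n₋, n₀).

step 0: pivot 37 → sign +
step 1: pivot -11/37 → sign −
step 2: pivot 3/11 → sign +
signature = (2, 1, 0)

Answer: (2, 1, 0)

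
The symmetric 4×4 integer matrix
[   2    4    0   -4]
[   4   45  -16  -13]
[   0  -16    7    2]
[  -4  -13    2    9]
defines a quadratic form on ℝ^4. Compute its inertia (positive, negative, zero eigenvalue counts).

Answer: (3, 0, 1)

Derivation:
step 0: pivot 2 → sign +
step 1: pivot 37 → sign +
step 2: pivot 3/37 → sign +
step 3: row/col 3 already zero → sign 0
signature = (3, 0, 1)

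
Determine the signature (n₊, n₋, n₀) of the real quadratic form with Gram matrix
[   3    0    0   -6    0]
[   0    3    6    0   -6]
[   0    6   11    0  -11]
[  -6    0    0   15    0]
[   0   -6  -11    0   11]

Answer: (3, 1, 1)

Derivation:
step 0: pivot 3 → sign +
step 1: pivot 3 → sign +
step 2: pivot -1 → sign −
step 3: pivot 3 → sign +
step 4: row/col 4 already zero → sign 0
signature = (3, 1, 1)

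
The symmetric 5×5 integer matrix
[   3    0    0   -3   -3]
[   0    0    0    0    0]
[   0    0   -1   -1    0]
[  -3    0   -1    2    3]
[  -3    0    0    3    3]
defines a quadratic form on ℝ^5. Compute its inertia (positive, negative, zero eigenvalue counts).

Answer: (1, 1, 3)

Derivation:
step 0: pivot 3 → sign +
step 1: pivot -1 → sign −
step 2: row/col 2 already zero → sign 0
step 3: row/col 3 already zero → sign 0
step 4: row/col 4 already zero → sign 0
signature = (1, 1, 3)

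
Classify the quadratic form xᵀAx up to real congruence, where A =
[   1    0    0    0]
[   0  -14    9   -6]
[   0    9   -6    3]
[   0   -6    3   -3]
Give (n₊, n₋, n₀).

step 0: pivot 1 → sign +
step 1: pivot -14 → sign −
step 2: pivot -3/14 → sign −
step 3: pivot 3 → sign +
signature = (2, 2, 0)

Answer: (2, 2, 0)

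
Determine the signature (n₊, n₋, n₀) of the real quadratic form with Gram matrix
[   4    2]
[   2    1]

step 0: pivot 4 → sign +
step 1: row/col 1 already zero → sign 0
signature = (1, 0, 1)

Answer: (1, 0, 1)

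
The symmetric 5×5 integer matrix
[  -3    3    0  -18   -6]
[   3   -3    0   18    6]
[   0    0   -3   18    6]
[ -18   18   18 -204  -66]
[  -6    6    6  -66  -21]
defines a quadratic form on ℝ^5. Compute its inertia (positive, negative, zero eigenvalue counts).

step 0: pivot -3 → sign −
step 1: pivot -3 → sign −
step 2: pivot 12 → sign +
step 3: row/col 3 already zero → sign 0
step 4: row/col 4 already zero → sign 0
signature = (1, 2, 2)

Answer: (1, 2, 2)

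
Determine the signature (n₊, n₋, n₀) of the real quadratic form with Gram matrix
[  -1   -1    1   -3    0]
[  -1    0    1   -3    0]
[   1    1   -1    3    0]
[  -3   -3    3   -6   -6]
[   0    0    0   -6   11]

step 0: pivot -1 → sign −
step 1: pivot 1 → sign +
step 2: pivot 3 → sign +
step 3: pivot -1 → sign −
step 4: row/col 4 already zero → sign 0
signature = (2, 2, 1)

Answer: (2, 2, 1)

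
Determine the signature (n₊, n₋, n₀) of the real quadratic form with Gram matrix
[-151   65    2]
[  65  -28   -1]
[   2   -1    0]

step 0: pivot -151 → sign −
step 1: pivot -3/151 → sign −
step 2: pivot 1 → sign +
signature = (1, 2, 0)

Answer: (1, 2, 0)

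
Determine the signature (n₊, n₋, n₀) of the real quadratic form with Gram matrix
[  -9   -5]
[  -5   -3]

step 0: pivot -9 → sign −
step 1: pivot -2/9 → sign −
signature = (0, 2, 0)

Answer: (0, 2, 0)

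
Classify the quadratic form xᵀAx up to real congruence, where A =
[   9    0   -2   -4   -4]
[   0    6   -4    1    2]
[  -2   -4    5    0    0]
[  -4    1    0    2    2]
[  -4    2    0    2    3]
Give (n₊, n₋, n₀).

Answer: (5, 0, 0)

Derivation:
step 0: pivot 9 → sign +
step 1: pivot 6 → sign +
step 2: pivot 17/9 → sign +
step 3: pivot 1/34 → sign +
step 4: pivot 1/3 → sign +
signature = (5, 0, 0)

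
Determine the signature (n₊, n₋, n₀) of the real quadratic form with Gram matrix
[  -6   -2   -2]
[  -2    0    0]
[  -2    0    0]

step 0: pivot -6 → sign −
step 1: pivot 2/3 → sign +
step 2: row/col 2 already zero → sign 0
signature = (1, 1, 1)

Answer: (1, 1, 1)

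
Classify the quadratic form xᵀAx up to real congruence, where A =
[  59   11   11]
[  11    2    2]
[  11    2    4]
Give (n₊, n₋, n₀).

Answer: (2, 1, 0)

Derivation:
step 0: pivot 59 → sign +
step 1: pivot -3/59 → sign −
step 2: pivot 2 → sign +
signature = (2, 1, 0)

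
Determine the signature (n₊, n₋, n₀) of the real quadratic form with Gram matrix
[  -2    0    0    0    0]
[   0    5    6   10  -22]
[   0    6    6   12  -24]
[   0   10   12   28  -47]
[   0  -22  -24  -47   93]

Answer: (2, 3, 0)

Derivation:
step 0: pivot -2 → sign −
step 1: pivot 5 → sign +
step 2: pivot -6/5 → sign −
step 3: pivot 8 → sign +
step 4: pivot -1/8 → sign −
signature = (2, 3, 0)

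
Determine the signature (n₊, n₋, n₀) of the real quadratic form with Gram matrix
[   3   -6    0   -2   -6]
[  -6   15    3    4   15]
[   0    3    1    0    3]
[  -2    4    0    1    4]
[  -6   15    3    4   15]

step 0: pivot 3 → sign +
step 1: pivot 3 → sign +
step 2: pivot -2 → sign −
step 3: pivot -1/3 → sign −
step 4: row/col 4 already zero → sign 0
signature = (2, 2, 1)

Answer: (2, 2, 1)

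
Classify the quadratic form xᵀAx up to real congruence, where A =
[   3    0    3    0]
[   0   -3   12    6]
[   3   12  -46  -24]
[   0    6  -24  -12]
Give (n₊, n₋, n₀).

Answer: (1, 2, 1)

Derivation:
step 0: pivot 3 → sign +
step 1: pivot -3 → sign −
step 2: pivot -1 → sign −
step 3: row/col 3 already zero → sign 0
signature = (1, 2, 1)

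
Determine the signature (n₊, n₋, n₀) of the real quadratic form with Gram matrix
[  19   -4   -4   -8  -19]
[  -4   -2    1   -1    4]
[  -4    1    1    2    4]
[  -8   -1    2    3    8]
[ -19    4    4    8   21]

step 0: pivot 19 → sign +
step 1: pivot -54/19 → sign −
step 2: pivot 1/6 → sign +
step 3: pivot 2 → sign +
step 4: pivot 2 → sign +
signature = (4, 1, 0)

Answer: (4, 1, 0)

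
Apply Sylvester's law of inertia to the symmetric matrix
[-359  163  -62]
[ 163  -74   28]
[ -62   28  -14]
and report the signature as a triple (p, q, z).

step 0: pivot -359 → sign −
step 1: pivot 3/359 → sign +
step 2: pivot -6 → sign −
signature = (1, 2, 0)

Answer: (1, 2, 0)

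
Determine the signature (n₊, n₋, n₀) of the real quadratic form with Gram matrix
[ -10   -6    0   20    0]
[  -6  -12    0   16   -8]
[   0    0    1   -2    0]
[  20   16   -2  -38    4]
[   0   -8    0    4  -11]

step 0: pivot -10 → sign −
step 1: pivot -42/5 → sign −
step 2: pivot 1 → sign +
step 3: pivot -2/21 → sign −
step 4: pivot -3 → sign −
signature = (1, 4, 0)

Answer: (1, 4, 0)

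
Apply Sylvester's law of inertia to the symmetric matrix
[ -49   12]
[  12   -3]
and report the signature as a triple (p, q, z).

Answer: (0, 2, 0)

Derivation:
step 0: pivot -49 → sign −
step 1: pivot -3/49 → sign −
signature = (0, 2, 0)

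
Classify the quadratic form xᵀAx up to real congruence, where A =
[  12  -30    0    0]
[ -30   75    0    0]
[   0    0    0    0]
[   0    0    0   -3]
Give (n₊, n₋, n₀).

Answer: (1, 1, 2)

Derivation:
step 0: pivot 12 → sign +
step 1: pivot -3 → sign −
step 2: row/col 2 already zero → sign 0
step 3: row/col 3 already zero → sign 0
signature = (1, 1, 2)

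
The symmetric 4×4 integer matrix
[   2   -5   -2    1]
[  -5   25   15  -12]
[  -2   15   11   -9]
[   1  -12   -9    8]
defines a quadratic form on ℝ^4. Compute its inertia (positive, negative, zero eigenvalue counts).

Answer: (4, 0, 0)

Derivation:
step 0: pivot 2 → sign +
step 1: pivot 25/2 → sign +
step 2: pivot 1 → sign +
step 3: pivot 3/25 → sign +
signature = (4, 0, 0)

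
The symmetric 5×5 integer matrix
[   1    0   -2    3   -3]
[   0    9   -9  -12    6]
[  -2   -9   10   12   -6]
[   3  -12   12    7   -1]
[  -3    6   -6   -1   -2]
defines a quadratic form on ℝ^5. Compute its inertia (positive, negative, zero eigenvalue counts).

Answer: (2, 3, 0)

Derivation:
step 0: pivot 1 → sign +
step 1: pivot 9 → sign +
step 2: pivot -3 → sign −
step 3: pivot -6 → sign −
step 4: pivot -1/3 → sign −
signature = (2, 3, 0)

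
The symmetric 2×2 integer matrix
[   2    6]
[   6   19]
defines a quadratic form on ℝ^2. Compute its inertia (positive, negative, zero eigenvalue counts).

step 0: pivot 2 → sign +
step 1: pivot 1 → sign +
signature = (2, 0, 0)

Answer: (2, 0, 0)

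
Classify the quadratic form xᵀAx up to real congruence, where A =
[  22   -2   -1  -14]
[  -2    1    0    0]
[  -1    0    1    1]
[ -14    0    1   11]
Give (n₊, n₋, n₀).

step 0: pivot 22 → sign +
step 1: pivot 9/11 → sign +
step 2: pivot 17/18 → sign +
step 3: pivot 1/17 → sign +
signature = (4, 0, 0)

Answer: (4, 0, 0)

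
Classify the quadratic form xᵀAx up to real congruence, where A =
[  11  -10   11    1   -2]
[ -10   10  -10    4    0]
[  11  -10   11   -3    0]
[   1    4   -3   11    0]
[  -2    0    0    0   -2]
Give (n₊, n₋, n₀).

step 0: pivot 11 → sign +
step 1: pivot 10/11 → sign +
step 2: pivot -78/5 → sign −
step 3: pivot 40/39 → sign +
step 4: pivot 1/10 → sign +
signature = (4, 1, 0)

Answer: (4, 1, 0)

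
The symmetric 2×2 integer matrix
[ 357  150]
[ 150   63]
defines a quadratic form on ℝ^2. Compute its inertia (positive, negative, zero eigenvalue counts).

Answer: (1, 1, 0)

Derivation:
step 0: pivot 357 → sign +
step 1: pivot -3/119 → sign −
signature = (1, 1, 0)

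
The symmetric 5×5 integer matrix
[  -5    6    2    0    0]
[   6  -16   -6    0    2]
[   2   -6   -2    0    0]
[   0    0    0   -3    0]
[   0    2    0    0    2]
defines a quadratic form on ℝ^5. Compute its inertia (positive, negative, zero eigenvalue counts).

Answer: (1, 3, 1)

Derivation:
step 0: pivot -5 → sign −
step 1: pivot -44/5 → sign −
step 2: pivot 3/11 → sign +
step 3: pivot -3 → sign −
step 4: row/col 4 already zero → sign 0
signature = (1, 3, 1)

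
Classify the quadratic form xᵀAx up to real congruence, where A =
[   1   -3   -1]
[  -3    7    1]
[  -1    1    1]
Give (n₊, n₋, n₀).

step 0: pivot 1 → sign +
step 1: pivot -2 → sign −
step 2: pivot 2 → sign +
signature = (2, 1, 0)

Answer: (2, 1, 0)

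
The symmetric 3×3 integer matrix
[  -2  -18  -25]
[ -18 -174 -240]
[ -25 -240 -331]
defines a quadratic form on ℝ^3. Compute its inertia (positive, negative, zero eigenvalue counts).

Answer: (1, 2, 0)

Derivation:
step 0: pivot -2 → sign −
step 1: pivot -12 → sign −
step 2: pivot 1/4 → sign +
signature = (1, 2, 0)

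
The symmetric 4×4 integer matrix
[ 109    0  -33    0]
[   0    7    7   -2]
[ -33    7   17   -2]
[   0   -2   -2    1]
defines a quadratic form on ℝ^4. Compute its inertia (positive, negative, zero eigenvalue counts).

Answer: (4, 0, 0)

Derivation:
step 0: pivot 109 → sign +
step 1: pivot 7 → sign +
step 2: pivot 1/109 → sign +
step 3: pivot 3/7 → sign +
signature = (4, 0, 0)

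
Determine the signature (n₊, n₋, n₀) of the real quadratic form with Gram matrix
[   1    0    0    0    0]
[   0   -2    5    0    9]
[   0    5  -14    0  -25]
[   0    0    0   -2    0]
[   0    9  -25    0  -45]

Answer: (1, 4, 0)

Derivation:
step 0: pivot 1 → sign +
step 1: pivot -2 → sign −
step 2: pivot -3/2 → sign −
step 3: pivot -2 → sign −
step 4: pivot -1/3 → sign −
signature = (1, 4, 0)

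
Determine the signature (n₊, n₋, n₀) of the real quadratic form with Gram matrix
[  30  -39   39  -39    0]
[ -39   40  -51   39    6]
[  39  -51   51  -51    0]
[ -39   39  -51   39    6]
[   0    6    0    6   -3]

step 0: pivot 30 → sign +
step 1: pivot -107/10 → sign −
step 2: pivot 33/107 → sign +
step 3: pivot 12/11 → sign +
step 4: row/col 4 already zero → sign 0
signature = (3, 1, 1)

Answer: (3, 1, 1)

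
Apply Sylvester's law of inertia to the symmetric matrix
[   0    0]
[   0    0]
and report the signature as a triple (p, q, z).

Answer: (0, 0, 2)

Derivation:
step 0: row/col 0 already zero → sign 0
step 1: row/col 1 already zero → sign 0
signature = (0, 0, 2)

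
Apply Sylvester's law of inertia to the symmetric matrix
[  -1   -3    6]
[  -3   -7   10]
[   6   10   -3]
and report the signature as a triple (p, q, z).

Answer: (2, 1, 0)

Derivation:
step 0: pivot -1 → sign −
step 1: pivot 2 → sign +
step 2: pivot 1 → sign +
signature = (2, 1, 0)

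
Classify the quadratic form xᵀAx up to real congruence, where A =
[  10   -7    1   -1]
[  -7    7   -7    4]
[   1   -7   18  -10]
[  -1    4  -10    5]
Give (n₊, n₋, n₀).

Answer: (2, 2, 0)

Derivation:
step 0: pivot 10 → sign +
step 1: pivot 21/10 → sign +
step 2: pivot -1 → sign −
step 3: pivot -2/7 → sign −
signature = (2, 2, 0)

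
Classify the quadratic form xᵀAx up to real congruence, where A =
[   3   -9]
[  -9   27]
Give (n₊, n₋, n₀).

Answer: (1, 0, 1)

Derivation:
step 0: pivot 3 → sign +
step 1: row/col 1 already zero → sign 0
signature = (1, 0, 1)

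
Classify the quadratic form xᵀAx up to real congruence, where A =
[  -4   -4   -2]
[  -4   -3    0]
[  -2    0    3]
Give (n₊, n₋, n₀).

step 0: pivot -4 → sign −
step 1: pivot 1 → sign +
step 2: row/col 2 already zero → sign 0
signature = (1, 1, 1)

Answer: (1, 1, 1)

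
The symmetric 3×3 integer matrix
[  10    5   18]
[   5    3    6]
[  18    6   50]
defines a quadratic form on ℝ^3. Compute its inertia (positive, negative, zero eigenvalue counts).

step 0: pivot 10 → sign +
step 1: pivot 1/2 → sign +
step 2: pivot -2/5 → sign −
signature = (2, 1, 0)

Answer: (2, 1, 0)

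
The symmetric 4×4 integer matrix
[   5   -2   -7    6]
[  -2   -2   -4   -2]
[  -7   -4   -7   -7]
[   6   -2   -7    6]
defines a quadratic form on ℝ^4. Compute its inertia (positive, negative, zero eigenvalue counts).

Answer: (1, 3, 0)

Derivation:
step 0: pivot 5 → sign +
step 1: pivot -14/5 → sign −
step 2: pivot -2/7 → sign −
step 3: pivot -1/2 → sign −
signature = (1, 3, 0)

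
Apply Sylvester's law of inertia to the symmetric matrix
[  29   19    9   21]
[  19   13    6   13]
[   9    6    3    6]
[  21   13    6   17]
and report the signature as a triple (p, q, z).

Answer: (3, 0, 1)

Derivation:
step 0: pivot 29 → sign +
step 1: pivot 16/29 → sign +
step 2: pivot 3/16 → sign +
step 3: row/col 3 already zero → sign 0
signature = (3, 0, 1)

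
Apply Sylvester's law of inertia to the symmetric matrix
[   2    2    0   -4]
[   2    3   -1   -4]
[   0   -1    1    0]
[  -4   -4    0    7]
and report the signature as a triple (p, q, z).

Answer: (2, 1, 1)

Derivation:
step 0: pivot 2 → sign +
step 1: pivot 1 → sign +
step 2: pivot -1 → sign −
step 3: row/col 3 already zero → sign 0
signature = (2, 1, 1)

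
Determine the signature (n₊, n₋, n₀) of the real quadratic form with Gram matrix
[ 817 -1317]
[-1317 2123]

step 0: pivot 817 → sign +
step 1: pivot 2/817 → sign +
signature = (2, 0, 0)

Answer: (2, 0, 0)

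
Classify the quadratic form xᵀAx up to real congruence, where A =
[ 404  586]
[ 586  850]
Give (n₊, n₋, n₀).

step 0: pivot 404 → sign +
step 1: pivot 1/101 → sign +
signature = (2, 0, 0)

Answer: (2, 0, 0)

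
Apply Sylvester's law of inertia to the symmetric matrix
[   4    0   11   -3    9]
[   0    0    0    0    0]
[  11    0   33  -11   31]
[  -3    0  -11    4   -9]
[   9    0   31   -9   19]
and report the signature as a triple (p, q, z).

Answer: (3, 1, 1)

Derivation:
step 0: pivot 4 → sign +
step 1: pivot 11/4 → sign +
step 2: pivot -1 → sign −
step 3: pivot 6/11 → sign +
step 4: row/col 4 already zero → sign 0
signature = (3, 1, 1)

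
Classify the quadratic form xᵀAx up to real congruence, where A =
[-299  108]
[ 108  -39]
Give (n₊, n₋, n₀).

step 0: pivot -299 → sign −
step 1: pivot 3/299 → sign +
signature = (1, 1, 0)

Answer: (1, 1, 0)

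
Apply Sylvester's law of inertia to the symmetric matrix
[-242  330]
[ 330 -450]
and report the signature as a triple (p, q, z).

step 0: pivot -242 → sign −
step 1: row/col 1 already zero → sign 0
signature = (0, 1, 1)

Answer: (0, 1, 1)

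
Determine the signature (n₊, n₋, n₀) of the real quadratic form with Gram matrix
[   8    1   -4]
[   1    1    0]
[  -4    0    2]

Answer: (2, 1, 0)

Derivation:
step 0: pivot 8 → sign +
step 1: pivot 7/8 → sign +
step 2: pivot -2/7 → sign −
signature = (2, 1, 0)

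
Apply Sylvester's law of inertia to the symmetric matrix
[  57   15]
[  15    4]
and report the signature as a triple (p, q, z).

Answer: (2, 0, 0)

Derivation:
step 0: pivot 57 → sign +
step 1: pivot 1/19 → sign +
signature = (2, 0, 0)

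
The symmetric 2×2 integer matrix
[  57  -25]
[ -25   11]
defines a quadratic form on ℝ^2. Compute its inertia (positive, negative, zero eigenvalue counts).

Answer: (2, 0, 0)

Derivation:
step 0: pivot 57 → sign +
step 1: pivot 2/57 → sign +
signature = (2, 0, 0)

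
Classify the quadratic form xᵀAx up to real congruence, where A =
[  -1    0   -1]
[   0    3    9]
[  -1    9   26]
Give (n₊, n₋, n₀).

step 0: pivot -1 → sign −
step 1: pivot 3 → sign +
step 2: row/col 2 already zero → sign 0
signature = (1, 1, 1)

Answer: (1, 1, 1)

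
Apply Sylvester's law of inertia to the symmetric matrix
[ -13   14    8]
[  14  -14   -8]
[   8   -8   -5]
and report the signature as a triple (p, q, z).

step 0: pivot -13 → sign −
step 1: pivot 14/13 → sign +
step 2: pivot -3/7 → sign −
signature = (1, 2, 0)

Answer: (1, 2, 0)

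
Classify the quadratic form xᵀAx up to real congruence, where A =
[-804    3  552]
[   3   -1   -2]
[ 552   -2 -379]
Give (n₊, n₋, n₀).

Answer: (0, 3, 0)

Derivation:
step 0: pivot -804 → sign −
step 1: pivot -265/268 → sign −
step 2: pivot -3/265 → sign −
signature = (0, 3, 0)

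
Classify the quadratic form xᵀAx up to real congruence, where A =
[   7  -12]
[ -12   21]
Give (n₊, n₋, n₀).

Answer: (2, 0, 0)

Derivation:
step 0: pivot 7 → sign +
step 1: pivot 3/7 → sign +
signature = (2, 0, 0)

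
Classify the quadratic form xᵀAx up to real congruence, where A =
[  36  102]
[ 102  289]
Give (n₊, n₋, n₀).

step 0: pivot 36 → sign +
step 1: row/col 1 already zero → sign 0
signature = (1, 0, 1)

Answer: (1, 0, 1)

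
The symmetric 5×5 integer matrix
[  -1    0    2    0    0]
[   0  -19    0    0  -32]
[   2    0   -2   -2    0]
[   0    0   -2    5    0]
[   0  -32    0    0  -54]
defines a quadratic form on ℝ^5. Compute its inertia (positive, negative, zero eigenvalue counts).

step 0: pivot -1 → sign −
step 1: pivot -19 → sign −
step 2: pivot 2 → sign +
step 3: pivot 3 → sign +
step 4: pivot -2/19 → sign −
signature = (2, 3, 0)

Answer: (2, 3, 0)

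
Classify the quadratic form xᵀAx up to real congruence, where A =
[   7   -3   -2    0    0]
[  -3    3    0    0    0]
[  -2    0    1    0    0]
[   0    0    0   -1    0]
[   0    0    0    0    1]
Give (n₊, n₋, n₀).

step 0: pivot 7 → sign +
step 1: pivot 12/7 → sign +
step 2: pivot -1 → sign −
step 3: pivot 1 → sign +
step 4: row/col 4 already zero → sign 0
signature = (3, 1, 1)

Answer: (3, 1, 1)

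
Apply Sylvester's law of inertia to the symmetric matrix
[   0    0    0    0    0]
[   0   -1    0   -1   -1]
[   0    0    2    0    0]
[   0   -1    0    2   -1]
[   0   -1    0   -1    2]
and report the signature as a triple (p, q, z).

Answer: (3, 1, 1)

Derivation:
step 0: pivot -1 → sign −
step 1: pivot 2 → sign +
step 2: pivot 3 → sign +
step 3: pivot 3 → sign +
step 4: row/col 4 already zero → sign 0
signature = (3, 1, 1)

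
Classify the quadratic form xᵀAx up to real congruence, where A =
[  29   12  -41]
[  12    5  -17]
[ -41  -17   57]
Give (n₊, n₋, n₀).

Answer: (2, 1, 0)

Derivation:
step 0: pivot 29 → sign +
step 1: pivot 1/29 → sign +
step 2: pivot -1 → sign −
signature = (2, 1, 0)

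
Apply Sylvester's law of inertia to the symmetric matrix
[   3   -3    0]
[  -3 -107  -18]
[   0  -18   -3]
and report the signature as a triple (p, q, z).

step 0: pivot 3 → sign +
step 1: pivot -110 → sign −
step 2: pivot -3/55 → sign −
signature = (1, 2, 0)

Answer: (1, 2, 0)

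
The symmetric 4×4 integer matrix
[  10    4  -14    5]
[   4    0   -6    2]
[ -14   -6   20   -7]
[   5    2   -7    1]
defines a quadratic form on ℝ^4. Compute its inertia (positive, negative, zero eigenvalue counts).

Answer: (2, 2, 0)

Derivation:
step 0: pivot 10 → sign +
step 1: pivot -8/5 → sign −
step 2: pivot 1/2 → sign +
step 3: pivot -3/2 → sign −
signature = (2, 2, 0)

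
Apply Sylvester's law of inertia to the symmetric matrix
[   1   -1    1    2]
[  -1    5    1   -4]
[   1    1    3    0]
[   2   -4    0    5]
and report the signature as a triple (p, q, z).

step 0: pivot 1 → sign +
step 1: pivot 4 → sign +
step 2: pivot 1 → sign +
step 3: pivot -1 → sign −
signature = (3, 1, 0)

Answer: (3, 1, 0)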